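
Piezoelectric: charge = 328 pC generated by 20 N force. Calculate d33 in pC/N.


d33 = 328 / 20 = 16.4 pC/N

16.4


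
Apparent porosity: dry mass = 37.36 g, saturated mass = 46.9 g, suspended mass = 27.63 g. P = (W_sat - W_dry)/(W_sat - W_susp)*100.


P = (46.9 - 37.36) / (46.9 - 27.63) * 100 = 9.54 / 19.27 * 100 = 49.5%

49.5


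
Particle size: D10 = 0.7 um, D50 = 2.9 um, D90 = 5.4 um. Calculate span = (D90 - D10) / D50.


Span = (5.4 - 0.7) / 2.9 = 4.7 / 2.9 = 1.621

1.621


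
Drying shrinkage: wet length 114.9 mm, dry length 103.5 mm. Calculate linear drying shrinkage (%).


DS = (114.9 - 103.5) / 114.9 * 100 = 9.92%

9.92


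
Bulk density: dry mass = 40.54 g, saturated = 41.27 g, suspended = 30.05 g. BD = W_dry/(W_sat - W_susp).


BD = 40.54 / (41.27 - 30.05) = 40.54 / 11.22 = 3.613 g/cm^3

3.613


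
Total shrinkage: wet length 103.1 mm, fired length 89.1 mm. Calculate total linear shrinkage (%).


TS = (103.1 - 89.1) / 103.1 * 100 = 13.58%

13.58


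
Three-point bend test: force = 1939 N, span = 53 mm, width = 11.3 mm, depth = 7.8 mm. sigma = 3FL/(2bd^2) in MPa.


sigma = 3*1939*53/(2*11.3*7.8^2) = 224.2 MPa

224.2


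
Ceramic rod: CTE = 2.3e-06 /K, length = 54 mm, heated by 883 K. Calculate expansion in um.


dL = 2.3e-06 * 54 * 883 * 1000 = 109.669 um

109.669


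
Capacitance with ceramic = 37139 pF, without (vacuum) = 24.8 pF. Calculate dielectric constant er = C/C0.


er = 37139 / 24.8 = 1497.54

1497.54


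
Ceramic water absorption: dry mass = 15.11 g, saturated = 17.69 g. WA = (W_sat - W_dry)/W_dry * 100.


WA = (17.69 - 15.11) / 15.11 * 100 = 17.07%

17.07


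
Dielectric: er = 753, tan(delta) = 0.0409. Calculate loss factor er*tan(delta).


Loss = 753 * 0.0409 = 30.798

30.798


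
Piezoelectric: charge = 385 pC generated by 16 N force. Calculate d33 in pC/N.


d33 = 385 / 16 = 24.1 pC/N

24.1


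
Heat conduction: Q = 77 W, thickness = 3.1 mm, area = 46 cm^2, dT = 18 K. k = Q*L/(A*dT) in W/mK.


k = 77*3.1/1000/(46/10000*18) = 2.88 W/mK

2.88


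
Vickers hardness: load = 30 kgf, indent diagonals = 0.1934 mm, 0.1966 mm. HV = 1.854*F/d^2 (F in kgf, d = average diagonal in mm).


d_avg = (0.1934+0.1966)/2 = 0.195 mm
HV = 1.854*30/0.195^2 = 1463

1463


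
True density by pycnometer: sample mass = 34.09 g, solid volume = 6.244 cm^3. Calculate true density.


TD = 34.09 / 6.244 = 5.46 g/cm^3

5.46


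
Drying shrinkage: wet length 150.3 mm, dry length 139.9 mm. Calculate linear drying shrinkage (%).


DS = (150.3 - 139.9) / 150.3 * 100 = 6.92%

6.92


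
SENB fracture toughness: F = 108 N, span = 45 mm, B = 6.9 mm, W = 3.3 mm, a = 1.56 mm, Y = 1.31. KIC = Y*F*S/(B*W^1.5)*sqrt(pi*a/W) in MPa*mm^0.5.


KIC = 1.31*108*45/(6.9*3.3^1.5)*sqrt(pi*1.56/3.3) = 187.57

187.57


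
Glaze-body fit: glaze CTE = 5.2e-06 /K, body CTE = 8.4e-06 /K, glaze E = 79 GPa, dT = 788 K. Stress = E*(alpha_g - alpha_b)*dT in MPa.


Stress = 79*1000*(5.2e-06 - 8.4e-06)*788 = -199.2 MPa

-199.2


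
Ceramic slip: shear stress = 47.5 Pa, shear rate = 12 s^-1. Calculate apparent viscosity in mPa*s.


eta = tau/gamma * 1000 = 47.5/12 * 1000 = 3958.3 mPa*s

3958.3


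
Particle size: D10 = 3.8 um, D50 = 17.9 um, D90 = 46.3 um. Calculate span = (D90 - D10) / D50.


Span = (46.3 - 3.8) / 17.9 = 42.5 / 17.9 = 2.374

2.374


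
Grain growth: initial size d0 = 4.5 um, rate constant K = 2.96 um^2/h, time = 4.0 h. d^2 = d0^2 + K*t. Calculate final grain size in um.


d^2 = 4.5^2 + 2.96*4.0 = 32.09
d = sqrt(32.09) = 5.66 um

5.66


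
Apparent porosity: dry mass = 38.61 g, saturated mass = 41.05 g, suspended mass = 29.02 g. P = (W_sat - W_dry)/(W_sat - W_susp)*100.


P = (41.05 - 38.61) / (41.05 - 29.02) * 100 = 2.44 / 12.03 * 100 = 20.3%

20.3


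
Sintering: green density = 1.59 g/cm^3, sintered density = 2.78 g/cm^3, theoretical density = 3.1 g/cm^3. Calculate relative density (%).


Relative = 2.78 / 3.1 * 100 = 89.7%

89.7


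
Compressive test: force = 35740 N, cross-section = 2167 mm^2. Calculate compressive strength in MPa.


CS = 35740 / 2167 = 16.5 MPa

16.5


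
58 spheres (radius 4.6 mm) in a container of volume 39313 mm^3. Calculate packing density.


V_sphere = 4/3*pi*4.6^3 = 407.7201 mm^3
Total V = 58*407.7201 = 23647.7658 mm^3
PD = 23647.7658 / 39313 = 0.602

0.602


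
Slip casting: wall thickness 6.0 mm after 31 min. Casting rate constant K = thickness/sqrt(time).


K = 6.0 / sqrt(31) = 6.0 / 5.5678 = 1.078 mm/min^0.5

1.078


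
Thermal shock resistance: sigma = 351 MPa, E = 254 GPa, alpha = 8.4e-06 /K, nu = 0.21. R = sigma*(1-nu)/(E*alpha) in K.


R = 351*(1-0.21)/(254*1000*8.4e-06) = 130 K

130


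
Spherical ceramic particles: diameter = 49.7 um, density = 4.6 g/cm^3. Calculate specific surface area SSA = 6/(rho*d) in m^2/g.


SSA = 6 / (4.6 * 49.7) = 0.026 m^2/g

0.026


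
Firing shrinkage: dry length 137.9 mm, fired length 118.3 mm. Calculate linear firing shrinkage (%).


FS = (137.9 - 118.3) / 137.9 * 100 = 14.21%

14.21


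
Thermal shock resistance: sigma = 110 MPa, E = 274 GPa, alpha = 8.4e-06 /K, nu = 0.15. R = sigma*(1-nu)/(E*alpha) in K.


R = 110*(1-0.15)/(274*1000*8.4e-06) = 41 K

41


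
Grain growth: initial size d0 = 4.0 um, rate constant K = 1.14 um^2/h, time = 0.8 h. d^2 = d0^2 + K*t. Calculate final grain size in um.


d^2 = 4.0^2 + 1.14*0.8 = 16.912
d = sqrt(16.912) = 4.11 um

4.11


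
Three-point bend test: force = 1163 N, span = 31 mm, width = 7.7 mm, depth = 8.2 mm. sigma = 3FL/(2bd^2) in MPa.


sigma = 3*1163*31/(2*7.7*8.2^2) = 104.5 MPa

104.5


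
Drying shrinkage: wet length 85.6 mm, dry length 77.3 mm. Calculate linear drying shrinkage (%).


DS = (85.6 - 77.3) / 85.6 * 100 = 9.7%

9.7


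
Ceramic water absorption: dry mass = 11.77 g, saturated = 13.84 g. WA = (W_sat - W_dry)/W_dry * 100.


WA = (13.84 - 11.77) / 11.77 * 100 = 17.59%

17.59


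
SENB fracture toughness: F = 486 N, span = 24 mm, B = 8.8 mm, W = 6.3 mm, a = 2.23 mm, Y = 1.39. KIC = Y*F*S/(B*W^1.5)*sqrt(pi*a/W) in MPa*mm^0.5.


KIC = 1.39*486*24/(8.8*6.3^1.5)*sqrt(pi*2.23/6.3) = 122.86

122.86


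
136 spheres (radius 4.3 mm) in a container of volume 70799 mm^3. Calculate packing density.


V_sphere = 4/3*pi*4.3^3 = 333.0381 mm^3
Total V = 136*333.0381 = 45293.1816 mm^3
PD = 45293.1816 / 70799 = 0.64

0.64


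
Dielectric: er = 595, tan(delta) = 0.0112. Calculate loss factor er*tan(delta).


Loss = 595 * 0.0112 = 6.664

6.664


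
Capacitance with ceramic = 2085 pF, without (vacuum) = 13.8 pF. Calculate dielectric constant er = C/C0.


er = 2085 / 13.8 = 151.09

151.09


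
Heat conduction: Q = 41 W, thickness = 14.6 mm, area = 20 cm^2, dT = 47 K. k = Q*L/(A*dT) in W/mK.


k = 41*14.6/1000/(20/10000*47) = 6.37 W/mK

6.37


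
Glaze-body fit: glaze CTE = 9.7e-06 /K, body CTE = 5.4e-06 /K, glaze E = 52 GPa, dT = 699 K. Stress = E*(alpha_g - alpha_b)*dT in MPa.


Stress = 52*1000*(9.7e-06 - 5.4e-06)*699 = 156.3 MPa

156.3


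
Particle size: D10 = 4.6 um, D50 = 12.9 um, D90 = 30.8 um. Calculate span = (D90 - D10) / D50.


Span = (30.8 - 4.6) / 12.9 = 26.2 / 12.9 = 2.031

2.031


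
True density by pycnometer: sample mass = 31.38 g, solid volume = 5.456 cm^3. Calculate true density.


TD = 31.38 / 5.456 = 5.751 g/cm^3

5.751


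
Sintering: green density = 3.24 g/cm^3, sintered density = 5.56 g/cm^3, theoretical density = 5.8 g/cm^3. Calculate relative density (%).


Relative = 5.56 / 5.8 * 100 = 95.9%

95.9


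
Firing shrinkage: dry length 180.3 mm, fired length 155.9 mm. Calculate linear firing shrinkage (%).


FS = (180.3 - 155.9) / 180.3 * 100 = 13.53%

13.53


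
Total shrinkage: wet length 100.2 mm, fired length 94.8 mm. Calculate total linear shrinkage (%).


TS = (100.2 - 94.8) / 100.2 * 100 = 5.39%

5.39


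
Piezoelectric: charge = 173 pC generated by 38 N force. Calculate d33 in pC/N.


d33 = 173 / 38 = 4.6 pC/N

4.6


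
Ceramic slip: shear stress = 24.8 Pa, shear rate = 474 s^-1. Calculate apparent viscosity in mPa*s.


eta = tau/gamma * 1000 = 24.8/474 * 1000 = 52.3 mPa*s

52.3


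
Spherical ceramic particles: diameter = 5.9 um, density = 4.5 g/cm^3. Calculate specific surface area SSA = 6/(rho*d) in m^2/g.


SSA = 6 / (4.5 * 5.9) = 0.226 m^2/g

0.226


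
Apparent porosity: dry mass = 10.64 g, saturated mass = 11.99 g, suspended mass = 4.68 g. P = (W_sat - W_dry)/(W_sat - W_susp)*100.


P = (11.99 - 10.64) / (11.99 - 4.68) * 100 = 1.35 / 7.31 * 100 = 18.5%

18.5


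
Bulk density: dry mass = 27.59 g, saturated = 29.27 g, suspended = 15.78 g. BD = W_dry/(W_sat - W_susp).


BD = 27.59 / (29.27 - 15.78) = 27.59 / 13.49 = 2.045 g/cm^3

2.045


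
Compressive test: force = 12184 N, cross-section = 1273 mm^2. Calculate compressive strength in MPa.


CS = 12184 / 1273 = 9.6 MPa

9.6


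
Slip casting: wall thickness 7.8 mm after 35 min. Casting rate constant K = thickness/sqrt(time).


K = 7.8 / sqrt(35) = 7.8 / 5.9161 = 1.318 mm/min^0.5

1.318


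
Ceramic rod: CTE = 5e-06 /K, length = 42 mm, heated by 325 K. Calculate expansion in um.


dL = 5e-06 * 42 * 325 * 1000 = 68.25 um

68.25


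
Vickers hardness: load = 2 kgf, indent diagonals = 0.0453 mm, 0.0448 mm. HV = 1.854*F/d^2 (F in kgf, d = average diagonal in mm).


d_avg = (0.0453+0.0448)/2 = 0.04505 mm
HV = 1.854*2/0.04505^2 = 1827

1827


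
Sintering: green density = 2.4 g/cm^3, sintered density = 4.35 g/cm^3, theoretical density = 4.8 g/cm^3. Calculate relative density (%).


Relative = 4.35 / 4.8 * 100 = 90.6%

90.6


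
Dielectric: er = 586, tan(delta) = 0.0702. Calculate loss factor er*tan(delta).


Loss = 586 * 0.0702 = 41.137

41.137


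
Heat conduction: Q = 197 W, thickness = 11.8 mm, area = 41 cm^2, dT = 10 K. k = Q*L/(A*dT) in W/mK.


k = 197*11.8/1000/(41/10000*10) = 56.7 W/mK

56.7


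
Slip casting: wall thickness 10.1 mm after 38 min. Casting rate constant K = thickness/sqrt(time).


K = 10.1 / sqrt(38) = 10.1 / 6.1644 = 1.638 mm/min^0.5

1.638


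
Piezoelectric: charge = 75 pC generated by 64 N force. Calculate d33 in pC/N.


d33 = 75 / 64 = 1.2 pC/N

1.2


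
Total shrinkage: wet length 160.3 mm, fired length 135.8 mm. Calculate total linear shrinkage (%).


TS = (160.3 - 135.8) / 160.3 * 100 = 15.28%

15.28


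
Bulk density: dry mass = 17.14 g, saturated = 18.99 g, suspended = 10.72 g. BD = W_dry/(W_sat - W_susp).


BD = 17.14 / (18.99 - 10.72) = 17.14 / 8.27 = 2.073 g/cm^3

2.073


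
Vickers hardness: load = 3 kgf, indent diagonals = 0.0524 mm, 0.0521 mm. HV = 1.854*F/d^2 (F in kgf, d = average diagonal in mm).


d_avg = (0.0524+0.0521)/2 = 0.05225 mm
HV = 1.854*3/0.05225^2 = 2037

2037


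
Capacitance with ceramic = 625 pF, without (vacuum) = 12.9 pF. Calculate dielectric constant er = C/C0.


er = 625 / 12.9 = 48.45

48.45


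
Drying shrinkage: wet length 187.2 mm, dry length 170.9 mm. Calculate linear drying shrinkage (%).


DS = (187.2 - 170.9) / 187.2 * 100 = 8.71%

8.71


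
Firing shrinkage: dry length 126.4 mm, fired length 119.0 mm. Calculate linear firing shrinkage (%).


FS = (126.4 - 119.0) / 126.4 * 100 = 5.85%

5.85


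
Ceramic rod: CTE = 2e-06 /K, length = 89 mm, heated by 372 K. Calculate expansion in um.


dL = 2e-06 * 89 * 372 * 1000 = 66.216 um

66.216


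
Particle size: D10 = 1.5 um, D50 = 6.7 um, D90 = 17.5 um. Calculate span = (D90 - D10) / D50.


Span = (17.5 - 1.5) / 6.7 = 16.0 / 6.7 = 2.388

2.388


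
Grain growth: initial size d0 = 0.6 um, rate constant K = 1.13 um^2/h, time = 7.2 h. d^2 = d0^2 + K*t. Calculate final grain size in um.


d^2 = 0.6^2 + 1.13*7.2 = 8.496
d = sqrt(8.496) = 2.91 um

2.91


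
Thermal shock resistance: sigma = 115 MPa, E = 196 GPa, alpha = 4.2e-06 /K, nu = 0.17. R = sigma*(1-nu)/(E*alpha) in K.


R = 115*(1-0.17)/(196*1000*4.2e-06) = 116 K

116


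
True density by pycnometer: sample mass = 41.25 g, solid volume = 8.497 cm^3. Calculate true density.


TD = 41.25 / 8.497 = 4.855 g/cm^3

4.855


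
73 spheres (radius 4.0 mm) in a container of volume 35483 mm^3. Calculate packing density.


V_sphere = 4/3*pi*4.0^3 = 268.0826 mm^3
Total V = 73*268.0826 = 19570.0298 mm^3
PD = 19570.0298 / 35483 = 0.552

0.552


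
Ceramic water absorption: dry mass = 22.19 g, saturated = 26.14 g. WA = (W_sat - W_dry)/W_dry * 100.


WA = (26.14 - 22.19) / 22.19 * 100 = 17.8%

17.8


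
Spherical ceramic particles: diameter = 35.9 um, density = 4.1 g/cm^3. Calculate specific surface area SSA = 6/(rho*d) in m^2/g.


SSA = 6 / (4.1 * 35.9) = 0.041 m^2/g

0.041


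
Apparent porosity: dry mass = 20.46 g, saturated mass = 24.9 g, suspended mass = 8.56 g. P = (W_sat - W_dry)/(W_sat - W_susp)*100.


P = (24.9 - 20.46) / (24.9 - 8.56) * 100 = 4.44 / 16.34 * 100 = 27.2%

27.2


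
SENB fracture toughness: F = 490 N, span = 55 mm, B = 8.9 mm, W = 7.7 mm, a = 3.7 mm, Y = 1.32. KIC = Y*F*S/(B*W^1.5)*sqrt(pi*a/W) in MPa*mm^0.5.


KIC = 1.32*490*55/(8.9*7.7^1.5)*sqrt(pi*3.7/7.7) = 229.85

229.85


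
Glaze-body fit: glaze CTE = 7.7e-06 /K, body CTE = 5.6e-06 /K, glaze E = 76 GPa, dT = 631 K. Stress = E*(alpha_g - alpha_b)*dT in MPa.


Stress = 76*1000*(7.7e-06 - 5.6e-06)*631 = 100.7 MPa

100.7


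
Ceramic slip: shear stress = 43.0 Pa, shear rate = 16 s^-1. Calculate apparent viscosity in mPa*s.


eta = tau/gamma * 1000 = 43.0/16 * 1000 = 2687.5 mPa*s

2687.5


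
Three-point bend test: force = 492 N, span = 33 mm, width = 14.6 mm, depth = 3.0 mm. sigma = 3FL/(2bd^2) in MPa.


sigma = 3*492*33/(2*14.6*3.0^2) = 185.3 MPa

185.3


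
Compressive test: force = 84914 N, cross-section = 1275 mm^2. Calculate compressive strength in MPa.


CS = 84914 / 1275 = 66.6 MPa

66.6


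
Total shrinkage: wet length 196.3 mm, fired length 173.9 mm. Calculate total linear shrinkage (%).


TS = (196.3 - 173.9) / 196.3 * 100 = 11.41%

11.41


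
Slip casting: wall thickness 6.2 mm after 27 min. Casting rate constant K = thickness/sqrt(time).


K = 6.2 / sqrt(27) = 6.2 / 5.1962 = 1.193 mm/min^0.5

1.193


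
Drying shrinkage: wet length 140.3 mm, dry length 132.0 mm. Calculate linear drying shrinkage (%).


DS = (140.3 - 132.0) / 140.3 * 100 = 5.92%

5.92


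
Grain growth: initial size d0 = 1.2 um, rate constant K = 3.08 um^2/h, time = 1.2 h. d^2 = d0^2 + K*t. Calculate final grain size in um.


d^2 = 1.2^2 + 3.08*1.2 = 5.136
d = sqrt(5.136) = 2.27 um

2.27


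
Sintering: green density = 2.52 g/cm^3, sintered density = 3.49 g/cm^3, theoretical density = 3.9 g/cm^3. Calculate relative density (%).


Relative = 3.49 / 3.9 * 100 = 89.5%

89.5


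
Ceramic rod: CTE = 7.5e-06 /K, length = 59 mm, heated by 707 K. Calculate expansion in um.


dL = 7.5e-06 * 59 * 707 * 1000 = 312.848 um

312.848


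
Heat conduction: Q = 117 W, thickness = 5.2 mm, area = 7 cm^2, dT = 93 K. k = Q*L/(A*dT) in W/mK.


k = 117*5.2/1000/(7/10000*93) = 9.35 W/mK

9.35


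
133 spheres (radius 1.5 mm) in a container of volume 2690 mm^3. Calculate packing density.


V_sphere = 4/3*pi*1.5^3 = 14.1372 mm^3
Total V = 133*14.1372 = 1880.2476 mm^3
PD = 1880.2476 / 2690 = 0.699

0.699


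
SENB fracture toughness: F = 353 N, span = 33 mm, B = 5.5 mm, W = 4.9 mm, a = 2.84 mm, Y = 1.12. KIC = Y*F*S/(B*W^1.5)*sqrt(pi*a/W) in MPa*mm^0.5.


KIC = 1.12*353*33/(5.5*4.9^1.5)*sqrt(pi*2.84/4.9) = 295.11

295.11


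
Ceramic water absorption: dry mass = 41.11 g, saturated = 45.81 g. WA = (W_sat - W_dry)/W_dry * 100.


WA = (45.81 - 41.11) / 41.11 * 100 = 11.43%

11.43


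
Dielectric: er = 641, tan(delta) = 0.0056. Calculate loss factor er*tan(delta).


Loss = 641 * 0.0056 = 3.59

3.59


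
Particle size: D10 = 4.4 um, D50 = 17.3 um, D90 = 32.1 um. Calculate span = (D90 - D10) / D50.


Span = (32.1 - 4.4) / 17.3 = 27.7 / 17.3 = 1.601

1.601


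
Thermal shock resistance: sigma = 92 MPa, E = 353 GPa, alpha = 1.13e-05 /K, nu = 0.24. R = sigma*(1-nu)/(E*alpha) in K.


R = 92*(1-0.24)/(353*1000*1.13e-05) = 18 K

18


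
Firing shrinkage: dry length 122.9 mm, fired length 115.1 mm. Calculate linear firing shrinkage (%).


FS = (122.9 - 115.1) / 122.9 * 100 = 6.35%

6.35


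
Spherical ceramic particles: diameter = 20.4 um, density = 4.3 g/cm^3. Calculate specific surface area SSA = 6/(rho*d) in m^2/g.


SSA = 6 / (4.3 * 20.4) = 0.068 m^2/g

0.068


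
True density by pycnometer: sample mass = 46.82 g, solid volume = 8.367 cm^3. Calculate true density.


TD = 46.82 / 8.367 = 5.596 g/cm^3

5.596


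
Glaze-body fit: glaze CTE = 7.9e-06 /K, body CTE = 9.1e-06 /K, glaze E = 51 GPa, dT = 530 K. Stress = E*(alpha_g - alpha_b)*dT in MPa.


Stress = 51*1000*(7.9e-06 - 9.1e-06)*530 = -32.4 MPa

-32.4


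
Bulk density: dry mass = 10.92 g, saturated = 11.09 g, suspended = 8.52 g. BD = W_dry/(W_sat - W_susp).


BD = 10.92 / (11.09 - 8.52) = 10.92 / 2.57 = 4.249 g/cm^3

4.249


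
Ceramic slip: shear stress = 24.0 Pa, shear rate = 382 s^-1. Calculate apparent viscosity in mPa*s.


eta = tau/gamma * 1000 = 24.0/382 * 1000 = 62.8 mPa*s

62.8


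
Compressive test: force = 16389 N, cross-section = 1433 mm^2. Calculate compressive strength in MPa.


CS = 16389 / 1433 = 11.4 MPa

11.4


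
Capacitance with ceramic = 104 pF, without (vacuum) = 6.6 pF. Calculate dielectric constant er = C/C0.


er = 104 / 6.6 = 15.76

15.76


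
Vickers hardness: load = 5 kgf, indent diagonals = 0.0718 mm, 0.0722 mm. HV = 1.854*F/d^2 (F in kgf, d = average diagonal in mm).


d_avg = (0.0718+0.0722)/2 = 0.072 mm
HV = 1.854*5/0.072^2 = 1788

1788


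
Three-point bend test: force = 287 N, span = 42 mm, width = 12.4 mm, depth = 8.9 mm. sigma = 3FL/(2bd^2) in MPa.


sigma = 3*287*42/(2*12.4*8.9^2) = 18.4 MPa

18.4


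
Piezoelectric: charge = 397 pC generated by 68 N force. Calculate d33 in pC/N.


d33 = 397 / 68 = 5.8 pC/N

5.8


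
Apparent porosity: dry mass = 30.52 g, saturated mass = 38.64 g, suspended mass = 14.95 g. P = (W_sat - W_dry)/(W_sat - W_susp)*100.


P = (38.64 - 30.52) / (38.64 - 14.95) * 100 = 8.12 / 23.69 * 100 = 34.3%

34.3


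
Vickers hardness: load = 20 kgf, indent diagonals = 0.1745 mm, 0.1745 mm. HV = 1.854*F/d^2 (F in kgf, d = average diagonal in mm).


d_avg = (0.1745+0.1745)/2 = 0.1745 mm
HV = 1.854*20/0.1745^2 = 1218

1218


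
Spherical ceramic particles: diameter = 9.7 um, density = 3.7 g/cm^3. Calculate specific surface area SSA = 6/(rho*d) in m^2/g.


SSA = 6 / (3.7 * 9.7) = 0.167 m^2/g

0.167


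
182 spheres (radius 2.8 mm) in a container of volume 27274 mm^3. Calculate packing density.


V_sphere = 4/3*pi*2.8^3 = 91.9523 mm^3
Total V = 182*91.9523 = 16735.3186 mm^3
PD = 16735.3186 / 27274 = 0.614

0.614


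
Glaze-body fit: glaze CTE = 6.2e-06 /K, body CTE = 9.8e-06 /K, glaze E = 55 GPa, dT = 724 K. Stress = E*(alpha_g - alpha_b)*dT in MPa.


Stress = 55*1000*(6.2e-06 - 9.8e-06)*724 = -143.4 MPa

-143.4


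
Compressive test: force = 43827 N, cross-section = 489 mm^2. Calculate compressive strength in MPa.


CS = 43827 / 489 = 89.6 MPa

89.6


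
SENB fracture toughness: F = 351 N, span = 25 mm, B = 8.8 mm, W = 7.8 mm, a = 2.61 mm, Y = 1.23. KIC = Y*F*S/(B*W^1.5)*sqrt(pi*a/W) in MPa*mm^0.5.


KIC = 1.23*351*25/(8.8*7.8^1.5)*sqrt(pi*2.61/7.8) = 57.73

57.73


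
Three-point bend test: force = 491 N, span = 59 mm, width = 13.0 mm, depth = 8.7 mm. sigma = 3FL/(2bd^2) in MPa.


sigma = 3*491*59/(2*13.0*8.7^2) = 44.2 MPa

44.2


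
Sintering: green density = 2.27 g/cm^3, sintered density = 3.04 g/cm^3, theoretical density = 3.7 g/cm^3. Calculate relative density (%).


Relative = 3.04 / 3.7 * 100 = 82.2%

82.2


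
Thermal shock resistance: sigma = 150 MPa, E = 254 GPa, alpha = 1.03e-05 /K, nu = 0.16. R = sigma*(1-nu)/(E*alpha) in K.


R = 150*(1-0.16)/(254*1000*1.03e-05) = 48 K

48


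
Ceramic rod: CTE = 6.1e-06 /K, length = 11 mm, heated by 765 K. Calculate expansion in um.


dL = 6.1e-06 * 11 * 765 * 1000 = 51.332 um

51.332


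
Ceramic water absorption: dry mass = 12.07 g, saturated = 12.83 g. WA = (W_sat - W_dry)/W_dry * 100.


WA = (12.83 - 12.07) / 12.07 * 100 = 6.3%

6.3


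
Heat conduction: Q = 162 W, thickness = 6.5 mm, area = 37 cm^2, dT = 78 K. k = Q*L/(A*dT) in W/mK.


k = 162*6.5/1000/(37/10000*78) = 3.65 W/mK

3.65


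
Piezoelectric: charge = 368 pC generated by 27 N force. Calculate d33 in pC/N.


d33 = 368 / 27 = 13.6 pC/N

13.6


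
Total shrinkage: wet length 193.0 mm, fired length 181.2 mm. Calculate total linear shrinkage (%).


TS = (193.0 - 181.2) / 193.0 * 100 = 6.11%

6.11


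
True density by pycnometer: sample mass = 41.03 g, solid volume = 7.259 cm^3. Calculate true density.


TD = 41.03 / 7.259 = 5.652 g/cm^3

5.652


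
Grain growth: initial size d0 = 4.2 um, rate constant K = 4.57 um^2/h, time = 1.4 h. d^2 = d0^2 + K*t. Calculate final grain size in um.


d^2 = 4.2^2 + 4.57*1.4 = 24.038
d = sqrt(24.038) = 4.9 um

4.9


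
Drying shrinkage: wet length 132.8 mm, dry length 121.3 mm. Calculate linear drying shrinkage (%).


DS = (132.8 - 121.3) / 132.8 * 100 = 8.66%

8.66


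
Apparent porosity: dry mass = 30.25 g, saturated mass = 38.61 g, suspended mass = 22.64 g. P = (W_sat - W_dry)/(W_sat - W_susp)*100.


P = (38.61 - 30.25) / (38.61 - 22.64) * 100 = 8.36 / 15.97 * 100 = 52.3%

52.3


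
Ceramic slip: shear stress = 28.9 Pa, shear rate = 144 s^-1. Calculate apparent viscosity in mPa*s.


eta = tau/gamma * 1000 = 28.9/144 * 1000 = 200.7 mPa*s

200.7


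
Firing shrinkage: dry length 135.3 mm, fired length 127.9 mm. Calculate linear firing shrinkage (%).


FS = (135.3 - 127.9) / 135.3 * 100 = 5.47%

5.47


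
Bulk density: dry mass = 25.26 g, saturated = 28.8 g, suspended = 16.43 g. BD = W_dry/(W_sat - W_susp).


BD = 25.26 / (28.8 - 16.43) = 25.26 / 12.37 = 2.042 g/cm^3

2.042


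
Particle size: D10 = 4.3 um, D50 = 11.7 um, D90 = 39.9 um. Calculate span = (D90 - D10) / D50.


Span = (39.9 - 4.3) / 11.7 = 35.6 / 11.7 = 3.043

3.043


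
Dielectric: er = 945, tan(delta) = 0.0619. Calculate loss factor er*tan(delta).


Loss = 945 * 0.0619 = 58.496

58.496


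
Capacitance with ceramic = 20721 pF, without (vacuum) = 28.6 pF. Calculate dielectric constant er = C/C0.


er = 20721 / 28.6 = 724.51

724.51


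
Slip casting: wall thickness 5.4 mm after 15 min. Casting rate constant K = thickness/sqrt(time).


K = 5.4 / sqrt(15) = 5.4 / 3.873 = 1.394 mm/min^0.5

1.394


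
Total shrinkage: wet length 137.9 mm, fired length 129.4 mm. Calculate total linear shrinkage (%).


TS = (137.9 - 129.4) / 137.9 * 100 = 6.16%

6.16


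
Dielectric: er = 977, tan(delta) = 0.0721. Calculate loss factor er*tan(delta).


Loss = 977 * 0.0721 = 70.442

70.442


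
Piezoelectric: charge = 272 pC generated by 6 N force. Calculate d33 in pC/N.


d33 = 272 / 6 = 45.3 pC/N

45.3


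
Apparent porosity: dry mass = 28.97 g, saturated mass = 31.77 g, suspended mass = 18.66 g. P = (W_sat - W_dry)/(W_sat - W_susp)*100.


P = (31.77 - 28.97) / (31.77 - 18.66) * 100 = 2.8 / 13.11 * 100 = 21.4%

21.4


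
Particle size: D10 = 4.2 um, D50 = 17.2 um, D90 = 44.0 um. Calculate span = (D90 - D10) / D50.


Span = (44.0 - 4.2) / 17.2 = 39.8 / 17.2 = 2.314

2.314


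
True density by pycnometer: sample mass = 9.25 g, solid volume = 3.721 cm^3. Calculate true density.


TD = 9.25 / 3.721 = 2.486 g/cm^3

2.486


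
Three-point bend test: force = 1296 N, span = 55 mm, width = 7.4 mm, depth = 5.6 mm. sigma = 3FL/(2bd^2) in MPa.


sigma = 3*1296*55/(2*7.4*5.6^2) = 460.7 MPa

460.7


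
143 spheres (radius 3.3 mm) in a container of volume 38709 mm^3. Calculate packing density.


V_sphere = 4/3*pi*3.3^3 = 150.5326 mm^3
Total V = 143*150.5326 = 21526.1618 mm^3
PD = 21526.1618 / 38709 = 0.556

0.556


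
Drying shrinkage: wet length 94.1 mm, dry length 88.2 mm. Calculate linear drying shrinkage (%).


DS = (94.1 - 88.2) / 94.1 * 100 = 6.27%

6.27


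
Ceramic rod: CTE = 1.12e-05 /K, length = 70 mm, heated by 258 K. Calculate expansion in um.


dL = 1.12e-05 * 70 * 258 * 1000 = 202.272 um

202.272


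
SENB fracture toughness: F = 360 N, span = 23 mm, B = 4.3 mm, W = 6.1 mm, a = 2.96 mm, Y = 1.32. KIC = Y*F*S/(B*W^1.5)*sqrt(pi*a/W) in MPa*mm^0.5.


KIC = 1.32*360*23/(4.3*6.1^1.5)*sqrt(pi*2.96/6.1) = 208.3

208.3


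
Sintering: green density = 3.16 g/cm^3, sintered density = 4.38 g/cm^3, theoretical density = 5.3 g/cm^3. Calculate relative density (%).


Relative = 4.38 / 5.3 * 100 = 82.6%

82.6


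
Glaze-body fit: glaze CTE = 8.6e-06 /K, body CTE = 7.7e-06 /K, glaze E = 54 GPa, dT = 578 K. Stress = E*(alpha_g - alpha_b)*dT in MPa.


Stress = 54*1000*(8.6e-06 - 7.7e-06)*578 = 28.1 MPa

28.1


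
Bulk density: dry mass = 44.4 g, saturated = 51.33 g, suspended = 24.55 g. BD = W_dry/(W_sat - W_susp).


BD = 44.4 / (51.33 - 24.55) = 44.4 / 26.78 = 1.658 g/cm^3

1.658


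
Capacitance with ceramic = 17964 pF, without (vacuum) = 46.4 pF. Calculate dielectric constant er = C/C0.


er = 17964 / 46.4 = 387.16

387.16


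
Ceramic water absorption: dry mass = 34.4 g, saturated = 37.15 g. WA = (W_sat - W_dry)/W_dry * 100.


WA = (37.15 - 34.4) / 34.4 * 100 = 7.99%

7.99


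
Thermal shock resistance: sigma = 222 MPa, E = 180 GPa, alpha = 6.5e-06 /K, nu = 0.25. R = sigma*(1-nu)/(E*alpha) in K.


R = 222*(1-0.25)/(180*1000*6.5e-06) = 142 K

142


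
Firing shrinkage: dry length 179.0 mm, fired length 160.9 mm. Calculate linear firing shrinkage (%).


FS = (179.0 - 160.9) / 179.0 * 100 = 10.11%

10.11


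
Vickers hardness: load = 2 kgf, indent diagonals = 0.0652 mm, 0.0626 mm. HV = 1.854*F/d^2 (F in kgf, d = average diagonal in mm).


d_avg = (0.0652+0.0626)/2 = 0.0639 mm
HV = 1.854*2/0.0639^2 = 908

908


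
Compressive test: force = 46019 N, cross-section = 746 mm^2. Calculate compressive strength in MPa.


CS = 46019 / 746 = 61.7 MPa

61.7


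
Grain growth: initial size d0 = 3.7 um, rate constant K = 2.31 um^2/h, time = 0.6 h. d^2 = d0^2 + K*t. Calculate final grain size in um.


d^2 = 3.7^2 + 2.31*0.6 = 15.076
d = sqrt(15.076) = 3.88 um

3.88


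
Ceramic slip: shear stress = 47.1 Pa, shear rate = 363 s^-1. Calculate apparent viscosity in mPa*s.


eta = tau/gamma * 1000 = 47.1/363 * 1000 = 129.8 mPa*s

129.8


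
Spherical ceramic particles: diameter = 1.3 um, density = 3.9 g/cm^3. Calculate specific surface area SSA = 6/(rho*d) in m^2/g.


SSA = 6 / (3.9 * 1.3) = 1.183 m^2/g

1.183


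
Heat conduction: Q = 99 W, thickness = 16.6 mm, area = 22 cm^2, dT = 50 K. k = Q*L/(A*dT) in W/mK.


k = 99*16.6/1000/(22/10000*50) = 14.94 W/mK

14.94


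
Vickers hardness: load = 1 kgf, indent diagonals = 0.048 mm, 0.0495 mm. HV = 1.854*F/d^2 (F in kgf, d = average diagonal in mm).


d_avg = (0.048+0.0495)/2 = 0.04875 mm
HV = 1.854*1/0.04875^2 = 780

780


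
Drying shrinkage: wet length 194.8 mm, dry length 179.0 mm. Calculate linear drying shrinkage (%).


DS = (194.8 - 179.0) / 194.8 * 100 = 8.11%

8.11


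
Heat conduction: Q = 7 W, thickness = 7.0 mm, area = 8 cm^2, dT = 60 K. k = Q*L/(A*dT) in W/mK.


k = 7*7.0/1000/(8/10000*60) = 1.02 W/mK

1.02


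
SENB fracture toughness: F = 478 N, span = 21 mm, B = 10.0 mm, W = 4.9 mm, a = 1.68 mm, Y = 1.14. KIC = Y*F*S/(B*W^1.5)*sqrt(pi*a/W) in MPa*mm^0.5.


KIC = 1.14*478*21/(10.0*4.9^1.5)*sqrt(pi*1.68/4.9) = 109.49

109.49


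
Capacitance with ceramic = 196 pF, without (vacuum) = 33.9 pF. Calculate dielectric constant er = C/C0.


er = 196 / 33.9 = 5.78

5.78


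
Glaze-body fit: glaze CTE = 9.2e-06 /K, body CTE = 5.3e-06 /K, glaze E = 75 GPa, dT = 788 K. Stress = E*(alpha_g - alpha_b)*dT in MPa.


Stress = 75*1000*(9.2e-06 - 5.3e-06)*788 = 230.5 MPa

230.5


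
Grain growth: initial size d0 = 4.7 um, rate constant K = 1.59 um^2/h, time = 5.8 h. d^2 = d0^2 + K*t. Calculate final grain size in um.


d^2 = 4.7^2 + 1.59*5.8 = 31.312
d = sqrt(31.312) = 5.6 um

5.6


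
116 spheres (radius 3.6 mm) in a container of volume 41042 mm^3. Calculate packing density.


V_sphere = 4/3*pi*3.6^3 = 195.4322 mm^3
Total V = 116*195.4322 = 22670.1352 mm^3
PD = 22670.1352 / 41042 = 0.552

0.552


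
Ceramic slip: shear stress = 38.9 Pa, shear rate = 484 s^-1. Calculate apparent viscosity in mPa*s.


eta = tau/gamma * 1000 = 38.9/484 * 1000 = 80.4 mPa*s

80.4


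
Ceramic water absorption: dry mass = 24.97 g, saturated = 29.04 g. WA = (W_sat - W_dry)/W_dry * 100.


WA = (29.04 - 24.97) / 24.97 * 100 = 16.3%

16.3


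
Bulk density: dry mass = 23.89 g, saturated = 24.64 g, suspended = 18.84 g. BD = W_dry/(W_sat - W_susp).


BD = 23.89 / (24.64 - 18.84) = 23.89 / 5.8 = 4.119 g/cm^3

4.119


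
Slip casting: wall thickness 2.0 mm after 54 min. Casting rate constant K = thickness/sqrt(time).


K = 2.0 / sqrt(54) = 2.0 / 7.3485 = 0.272 mm/min^0.5

0.272


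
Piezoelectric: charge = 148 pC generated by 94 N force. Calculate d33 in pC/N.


d33 = 148 / 94 = 1.6 pC/N

1.6


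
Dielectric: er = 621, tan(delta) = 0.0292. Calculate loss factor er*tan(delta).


Loss = 621 * 0.0292 = 18.133

18.133


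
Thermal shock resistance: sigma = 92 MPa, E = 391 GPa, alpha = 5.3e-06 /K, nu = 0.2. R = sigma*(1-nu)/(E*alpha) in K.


R = 92*(1-0.2)/(391*1000*5.3e-06) = 36 K

36


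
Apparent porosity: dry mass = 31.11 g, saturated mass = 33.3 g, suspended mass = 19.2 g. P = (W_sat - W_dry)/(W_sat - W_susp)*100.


P = (33.3 - 31.11) / (33.3 - 19.2) * 100 = 2.19 / 14.1 * 100 = 15.5%

15.5


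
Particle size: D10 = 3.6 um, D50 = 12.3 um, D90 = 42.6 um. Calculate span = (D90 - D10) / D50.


Span = (42.6 - 3.6) / 12.3 = 39.0 / 12.3 = 3.171

3.171


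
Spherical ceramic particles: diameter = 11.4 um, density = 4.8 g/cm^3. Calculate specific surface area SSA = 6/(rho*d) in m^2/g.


SSA = 6 / (4.8 * 11.4) = 0.11 m^2/g

0.11


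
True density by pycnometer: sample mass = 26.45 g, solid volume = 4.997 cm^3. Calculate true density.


TD = 26.45 / 4.997 = 5.293 g/cm^3

5.293


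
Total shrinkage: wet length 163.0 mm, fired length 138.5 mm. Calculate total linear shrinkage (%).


TS = (163.0 - 138.5) / 163.0 * 100 = 15.03%

15.03


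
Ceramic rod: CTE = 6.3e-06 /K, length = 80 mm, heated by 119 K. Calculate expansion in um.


dL = 6.3e-06 * 80 * 119 * 1000 = 59.976 um

59.976


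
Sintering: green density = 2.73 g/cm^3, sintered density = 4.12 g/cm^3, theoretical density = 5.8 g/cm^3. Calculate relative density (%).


Relative = 4.12 / 5.8 * 100 = 71.0%

71.0


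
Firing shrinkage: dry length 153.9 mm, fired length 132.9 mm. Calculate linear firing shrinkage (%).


FS = (153.9 - 132.9) / 153.9 * 100 = 13.65%

13.65


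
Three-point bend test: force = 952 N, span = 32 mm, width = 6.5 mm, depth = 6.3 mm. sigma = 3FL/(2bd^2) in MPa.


sigma = 3*952*32/(2*6.5*6.3^2) = 177.1 MPa

177.1


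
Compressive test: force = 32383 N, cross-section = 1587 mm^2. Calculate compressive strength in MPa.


CS = 32383 / 1587 = 20.4 MPa

20.4


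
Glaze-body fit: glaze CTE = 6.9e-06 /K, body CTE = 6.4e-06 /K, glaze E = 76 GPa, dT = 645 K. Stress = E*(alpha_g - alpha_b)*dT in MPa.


Stress = 76*1000*(6.9e-06 - 6.4e-06)*645 = 24.5 MPa

24.5


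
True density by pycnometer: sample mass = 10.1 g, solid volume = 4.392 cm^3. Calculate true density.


TD = 10.1 / 4.392 = 2.3 g/cm^3

2.3


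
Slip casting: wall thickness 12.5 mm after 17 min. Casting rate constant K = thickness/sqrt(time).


K = 12.5 / sqrt(17) = 12.5 / 4.1231 = 3.032 mm/min^0.5

3.032


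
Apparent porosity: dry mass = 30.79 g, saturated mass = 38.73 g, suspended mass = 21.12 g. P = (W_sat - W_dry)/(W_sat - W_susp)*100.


P = (38.73 - 30.79) / (38.73 - 21.12) * 100 = 7.94 / 17.61 * 100 = 45.1%

45.1


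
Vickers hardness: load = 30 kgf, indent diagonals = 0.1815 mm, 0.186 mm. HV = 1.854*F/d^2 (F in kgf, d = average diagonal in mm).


d_avg = (0.1815+0.186)/2 = 0.18375 mm
HV = 1.854*30/0.18375^2 = 1647

1647


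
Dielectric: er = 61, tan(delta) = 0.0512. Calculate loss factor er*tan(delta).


Loss = 61 * 0.0512 = 3.123

3.123


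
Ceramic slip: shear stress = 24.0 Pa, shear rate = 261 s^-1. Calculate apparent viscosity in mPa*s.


eta = tau/gamma * 1000 = 24.0/261 * 1000 = 92.0 mPa*s

92.0


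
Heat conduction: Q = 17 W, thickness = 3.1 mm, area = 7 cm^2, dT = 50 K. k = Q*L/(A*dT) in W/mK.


k = 17*3.1/1000/(7/10000*50) = 1.51 W/mK

1.51


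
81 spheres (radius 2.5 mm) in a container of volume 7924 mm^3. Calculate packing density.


V_sphere = 4/3*pi*2.5^3 = 65.4498 mm^3
Total V = 81*65.4498 = 5301.4338 mm^3
PD = 5301.4338 / 7924 = 0.669

0.669


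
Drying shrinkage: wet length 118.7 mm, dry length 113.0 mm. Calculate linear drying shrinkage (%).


DS = (118.7 - 113.0) / 118.7 * 100 = 4.8%

4.8


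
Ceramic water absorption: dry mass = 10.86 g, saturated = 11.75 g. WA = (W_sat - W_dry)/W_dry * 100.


WA = (11.75 - 10.86) / 10.86 * 100 = 8.2%

8.2


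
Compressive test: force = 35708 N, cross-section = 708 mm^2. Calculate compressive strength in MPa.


CS = 35708 / 708 = 50.4 MPa

50.4


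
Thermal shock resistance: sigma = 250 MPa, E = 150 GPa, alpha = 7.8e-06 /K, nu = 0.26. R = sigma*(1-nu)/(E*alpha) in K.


R = 250*(1-0.26)/(150*1000*7.8e-06) = 158 K

158


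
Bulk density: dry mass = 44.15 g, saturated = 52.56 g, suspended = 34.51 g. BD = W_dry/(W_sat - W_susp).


BD = 44.15 / (52.56 - 34.51) = 44.15 / 18.05 = 2.446 g/cm^3

2.446


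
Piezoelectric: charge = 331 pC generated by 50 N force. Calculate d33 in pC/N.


d33 = 331 / 50 = 6.6 pC/N

6.6


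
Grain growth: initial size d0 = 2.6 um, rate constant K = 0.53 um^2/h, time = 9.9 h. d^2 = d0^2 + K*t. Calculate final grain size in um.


d^2 = 2.6^2 + 0.53*9.9 = 12.007
d = sqrt(12.007) = 3.47 um

3.47


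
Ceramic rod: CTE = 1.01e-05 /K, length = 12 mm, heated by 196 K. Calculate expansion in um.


dL = 1.01e-05 * 12 * 196 * 1000 = 23.755 um

23.755


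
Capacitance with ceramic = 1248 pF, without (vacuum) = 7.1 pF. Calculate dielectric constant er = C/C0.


er = 1248 / 7.1 = 175.77

175.77


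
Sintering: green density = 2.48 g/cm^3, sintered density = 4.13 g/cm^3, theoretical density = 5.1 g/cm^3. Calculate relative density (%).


Relative = 4.13 / 5.1 * 100 = 81.0%

81.0


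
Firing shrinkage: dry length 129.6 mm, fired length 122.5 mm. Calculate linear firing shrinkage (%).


FS = (129.6 - 122.5) / 129.6 * 100 = 5.48%

5.48


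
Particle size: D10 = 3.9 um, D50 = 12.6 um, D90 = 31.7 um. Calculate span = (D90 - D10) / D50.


Span = (31.7 - 3.9) / 12.6 = 27.8 / 12.6 = 2.206

2.206


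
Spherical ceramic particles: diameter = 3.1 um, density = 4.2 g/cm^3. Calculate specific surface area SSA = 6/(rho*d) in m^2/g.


SSA = 6 / (4.2 * 3.1) = 0.461 m^2/g

0.461


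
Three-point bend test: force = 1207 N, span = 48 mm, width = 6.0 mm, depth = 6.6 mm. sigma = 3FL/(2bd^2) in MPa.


sigma = 3*1207*48/(2*6.0*6.6^2) = 332.5 MPa

332.5


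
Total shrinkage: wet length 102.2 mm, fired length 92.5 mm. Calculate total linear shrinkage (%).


TS = (102.2 - 92.5) / 102.2 * 100 = 9.49%

9.49


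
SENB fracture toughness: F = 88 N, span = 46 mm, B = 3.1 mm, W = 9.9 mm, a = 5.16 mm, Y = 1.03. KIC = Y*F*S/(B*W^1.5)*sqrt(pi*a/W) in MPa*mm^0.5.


KIC = 1.03*88*46/(3.1*9.9^1.5)*sqrt(pi*5.16/9.9) = 55.25

55.25


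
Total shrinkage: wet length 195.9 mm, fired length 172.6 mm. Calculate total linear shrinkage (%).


TS = (195.9 - 172.6) / 195.9 * 100 = 11.89%

11.89


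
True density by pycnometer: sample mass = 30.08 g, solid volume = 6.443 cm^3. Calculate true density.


TD = 30.08 / 6.443 = 4.669 g/cm^3

4.669


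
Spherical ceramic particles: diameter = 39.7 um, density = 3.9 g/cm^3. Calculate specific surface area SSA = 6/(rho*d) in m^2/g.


SSA = 6 / (3.9 * 39.7) = 0.039 m^2/g

0.039


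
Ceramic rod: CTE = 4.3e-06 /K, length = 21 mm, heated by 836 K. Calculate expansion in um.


dL = 4.3e-06 * 21 * 836 * 1000 = 75.491 um

75.491


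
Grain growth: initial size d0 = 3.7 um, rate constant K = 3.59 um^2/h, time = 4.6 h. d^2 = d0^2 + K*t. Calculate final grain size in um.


d^2 = 3.7^2 + 3.59*4.6 = 30.204
d = sqrt(30.204) = 5.5 um

5.5


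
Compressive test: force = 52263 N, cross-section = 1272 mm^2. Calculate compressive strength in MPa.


CS = 52263 / 1272 = 41.1 MPa

41.1


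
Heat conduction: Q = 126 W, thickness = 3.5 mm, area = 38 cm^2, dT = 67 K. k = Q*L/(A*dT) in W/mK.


k = 126*3.5/1000/(38/10000*67) = 1.73 W/mK

1.73


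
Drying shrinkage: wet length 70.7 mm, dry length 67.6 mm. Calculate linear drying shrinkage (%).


DS = (70.7 - 67.6) / 70.7 * 100 = 4.38%

4.38


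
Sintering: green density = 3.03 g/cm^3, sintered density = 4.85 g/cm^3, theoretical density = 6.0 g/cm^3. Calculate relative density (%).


Relative = 4.85 / 6.0 * 100 = 80.8%

80.8


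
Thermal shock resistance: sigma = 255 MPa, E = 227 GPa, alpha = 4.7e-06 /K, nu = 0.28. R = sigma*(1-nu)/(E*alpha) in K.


R = 255*(1-0.28)/(227*1000*4.7e-06) = 172 K

172


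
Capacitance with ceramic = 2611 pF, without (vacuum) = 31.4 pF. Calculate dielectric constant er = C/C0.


er = 2611 / 31.4 = 83.15

83.15


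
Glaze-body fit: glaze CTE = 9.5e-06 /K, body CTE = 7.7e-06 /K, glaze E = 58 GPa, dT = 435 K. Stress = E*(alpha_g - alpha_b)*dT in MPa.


Stress = 58*1000*(9.5e-06 - 7.7e-06)*435 = 45.4 MPa

45.4


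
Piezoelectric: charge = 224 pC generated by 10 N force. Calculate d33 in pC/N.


d33 = 224 / 10 = 22.4 pC/N

22.4


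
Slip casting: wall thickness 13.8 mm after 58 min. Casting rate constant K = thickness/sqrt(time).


K = 13.8 / sqrt(58) = 13.8 / 7.6158 = 1.812 mm/min^0.5

1.812


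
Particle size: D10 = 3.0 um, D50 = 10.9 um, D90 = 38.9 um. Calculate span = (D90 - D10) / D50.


Span = (38.9 - 3.0) / 10.9 = 35.9 / 10.9 = 3.294

3.294


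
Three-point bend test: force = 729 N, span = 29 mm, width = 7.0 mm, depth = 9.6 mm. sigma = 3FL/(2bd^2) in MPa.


sigma = 3*729*29/(2*7.0*9.6^2) = 49.2 MPa

49.2


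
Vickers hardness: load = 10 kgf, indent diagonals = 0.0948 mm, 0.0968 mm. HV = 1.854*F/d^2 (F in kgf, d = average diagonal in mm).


d_avg = (0.0948+0.0968)/2 = 0.0958 mm
HV = 1.854*10/0.0958^2 = 2020

2020


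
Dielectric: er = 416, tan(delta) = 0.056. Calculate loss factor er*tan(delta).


Loss = 416 * 0.056 = 23.296

23.296


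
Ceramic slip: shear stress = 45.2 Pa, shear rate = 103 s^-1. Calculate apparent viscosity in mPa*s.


eta = tau/gamma * 1000 = 45.2/103 * 1000 = 438.8 mPa*s

438.8


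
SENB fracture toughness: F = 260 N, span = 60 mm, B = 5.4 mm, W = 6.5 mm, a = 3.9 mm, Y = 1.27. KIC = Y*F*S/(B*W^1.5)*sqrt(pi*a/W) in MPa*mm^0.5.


KIC = 1.27*260*60/(5.4*6.5^1.5)*sqrt(pi*3.9/6.5) = 303.96

303.96


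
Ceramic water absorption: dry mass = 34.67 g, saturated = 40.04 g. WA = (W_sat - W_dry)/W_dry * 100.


WA = (40.04 - 34.67) / 34.67 * 100 = 15.49%

15.49


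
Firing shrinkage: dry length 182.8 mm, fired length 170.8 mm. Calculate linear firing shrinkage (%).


FS = (182.8 - 170.8) / 182.8 * 100 = 6.56%

6.56
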